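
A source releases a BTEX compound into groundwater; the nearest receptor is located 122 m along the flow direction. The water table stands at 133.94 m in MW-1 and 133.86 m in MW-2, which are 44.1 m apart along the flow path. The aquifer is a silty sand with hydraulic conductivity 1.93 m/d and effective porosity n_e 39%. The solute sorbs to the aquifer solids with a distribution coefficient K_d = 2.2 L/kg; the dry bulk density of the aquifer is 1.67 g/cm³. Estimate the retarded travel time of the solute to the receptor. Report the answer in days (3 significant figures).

Hydraulic gradient i = (133.94 − 133.86) / 44.1 = 0.08 / 44.1 = 0.001814
Specific discharge q = 1.93 × 0.001814 = 0.003501 m/d
Seepage velocity v = q / n = 0.003501 / 0.39 = 0.008977 m/d
Retardation R = 1 + ρ_b·K_d/n = 1 + 1.67×2.2/0.39 = 10.42
Contaminant velocity v_c = v/R = 0.008977/10.42 = 8.615e-4 m/d
t = L/v_c = 122/8.615e-4 = 141600 d

142000 days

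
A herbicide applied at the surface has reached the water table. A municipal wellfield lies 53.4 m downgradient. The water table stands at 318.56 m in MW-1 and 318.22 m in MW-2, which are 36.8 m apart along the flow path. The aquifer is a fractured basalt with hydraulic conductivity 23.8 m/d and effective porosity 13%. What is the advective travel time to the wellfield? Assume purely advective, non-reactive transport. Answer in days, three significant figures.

31.6 days

Hydraulic gradient i = (318.56 − 318.22) / 36.8 = 0.34 / 36.8 = 0.009239
q = Ki = 23.8 × 0.009239 = 0.2199 m/d
v_s = q/n_e = 0.2199/0.13 = 1.691 m/d
t = L / v = 53.4 / 1.691 = 31.57 d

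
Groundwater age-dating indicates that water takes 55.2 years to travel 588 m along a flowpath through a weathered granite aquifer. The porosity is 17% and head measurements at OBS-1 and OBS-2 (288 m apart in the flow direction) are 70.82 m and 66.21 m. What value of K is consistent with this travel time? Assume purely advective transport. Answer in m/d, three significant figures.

Hydraulic gradient i = (70.82 − 66.21) / 288 = 4.61 / 288 = 0.01601
t = 55.2 years = 20150 d
v = L / t = 588 / 20150 = 0.02918 m/d
K = v · n / i = 0.02918 × 0.17 / 0.01601 = 0.310 m/d

0.310 m/d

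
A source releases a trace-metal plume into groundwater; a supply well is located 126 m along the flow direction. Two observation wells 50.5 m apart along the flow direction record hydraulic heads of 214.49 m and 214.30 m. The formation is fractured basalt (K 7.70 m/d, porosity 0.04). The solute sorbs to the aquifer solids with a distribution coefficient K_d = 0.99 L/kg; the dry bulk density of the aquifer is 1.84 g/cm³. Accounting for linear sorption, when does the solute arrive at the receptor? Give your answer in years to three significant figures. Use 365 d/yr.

22.2 years

Hydraulic gradient i = (214.49 − 214.30) / 50.5 = 0.19 / 50.5 = 0.003762
Darcy flux q = K·i = 7.70 × 0.003762 = 0.02897 m/d
v_s = q/n_e = 0.02897/0.04 = 0.7243 m/d
Retardation R = 1 + ρ_b·K_d/n = 1 + 1.84×0.99/0.04 = 46.54
Contaminant velocity v_c = v/R = 0.7243/46.54 = 0.01556 m/d
t = L/v_c = 126/0.01556 = 8097 d
   = 8097/365 = 22.2 yr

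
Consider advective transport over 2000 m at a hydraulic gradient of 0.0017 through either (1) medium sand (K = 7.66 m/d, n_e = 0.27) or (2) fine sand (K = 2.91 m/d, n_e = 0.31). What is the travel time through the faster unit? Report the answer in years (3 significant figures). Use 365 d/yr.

Unit 1 (medium sand): v = 7.66×0.0017/0.27 = 0.04823 m/d, t = 2000/0.04823 = 41470 d
Unit 2 (fine sand): v = 2.91×0.0017/0.31 = 0.01596 m/d, t = 2000/0.01596 = 125300 d
Faster: 41470 d / 365 = 114 yr

114 years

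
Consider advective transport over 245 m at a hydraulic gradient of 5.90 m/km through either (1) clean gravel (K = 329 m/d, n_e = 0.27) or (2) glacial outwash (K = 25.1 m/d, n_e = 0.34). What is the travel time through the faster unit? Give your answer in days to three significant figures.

Unit 1 (clean gravel): v = 329×0.0059/0.27 = 7.189 m/d, t = 245/7.189 = 34.08 d
Unit 2 (glacial outwash): v = 25.1×0.0059/0.34 = 0.4356 m/d, t = 245/0.4356 = 562.5 d
Faster unit: t = 34.1 d

34.1 days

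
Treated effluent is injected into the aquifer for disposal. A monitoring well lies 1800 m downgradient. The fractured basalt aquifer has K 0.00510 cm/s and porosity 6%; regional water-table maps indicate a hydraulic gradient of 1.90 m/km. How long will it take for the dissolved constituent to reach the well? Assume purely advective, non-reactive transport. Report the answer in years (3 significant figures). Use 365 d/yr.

35.3 years

K = 0.00510 cm/s × 864 = 4.406 m/d
q = Ki = 4.406 × 0.0019 = 0.008372 m/d
Average linear velocity = 0.008372 / 0.06 = 0.1395 m/d
t = L / v = 1800 / 0.1395 = 12900 d
   = 12900 / 365 = 35.3 yr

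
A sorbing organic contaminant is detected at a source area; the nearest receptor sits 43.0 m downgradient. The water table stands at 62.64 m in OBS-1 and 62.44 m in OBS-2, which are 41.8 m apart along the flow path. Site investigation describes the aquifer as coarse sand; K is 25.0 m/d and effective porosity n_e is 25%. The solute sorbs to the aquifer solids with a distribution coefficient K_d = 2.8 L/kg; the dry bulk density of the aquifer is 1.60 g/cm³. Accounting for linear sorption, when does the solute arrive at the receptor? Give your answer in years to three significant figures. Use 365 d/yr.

4.66 years

Hydraulic gradient i = (62.64 − 62.44) / 41.8 = 0.20 / 41.8 = 0.004785
Specific discharge q = 25.0 × 0.004785 = 0.1196 m/d
Average linear velocity = 0.1196 / 0.25 = 0.4785 m/d
Retardation R = 1 + ρ_b·K_d/n = 1 + 1.60×2.8/0.25 = 18.92
Contaminant velocity v_c = v/R = 0.4785/18.92 = 0.02529 m/d
t = L/v_c = 43.0/0.02529 = 1700 d
   = 1700/365 = 4.66 yr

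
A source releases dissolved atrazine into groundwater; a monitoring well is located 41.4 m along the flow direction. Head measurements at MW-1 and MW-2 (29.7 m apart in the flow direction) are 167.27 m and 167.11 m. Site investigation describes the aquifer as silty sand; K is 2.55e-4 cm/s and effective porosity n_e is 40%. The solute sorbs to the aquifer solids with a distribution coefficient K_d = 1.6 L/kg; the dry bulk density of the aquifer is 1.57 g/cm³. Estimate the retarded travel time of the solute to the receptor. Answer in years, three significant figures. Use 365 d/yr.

278 years

Hydraulic gradient i = (167.27 − 167.11) / 29.7 = 0.16 / 29.7 = 0.005387
K = 2.55e-4 cm/s × 864 = 0.2203 m/d
q = Ki = 0.2203 × 0.005387 = 0.001187 m/d
v_s = q/n_e = 0.001187/0.40 = 0.002967 m/d
Retardation R = 1 + ρ_b·K_d/n = 1 + 1.57×1.6/0.40 = 7.280
Contaminant velocity v_c = v/R = 0.002967/7.280 = 4.076e-4 m/d
t = L/v_c = 41.4/4.076e-4 = 101600 d
   = 101600/365 = 278 yr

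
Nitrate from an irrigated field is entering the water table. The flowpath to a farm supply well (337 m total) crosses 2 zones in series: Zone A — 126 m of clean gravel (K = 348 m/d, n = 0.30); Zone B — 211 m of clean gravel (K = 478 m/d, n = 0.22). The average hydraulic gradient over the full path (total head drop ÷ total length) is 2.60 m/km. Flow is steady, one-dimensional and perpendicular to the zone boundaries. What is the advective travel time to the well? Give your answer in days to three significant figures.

Continuity: the same q passes through each zone, so ΔH = q·Σ(L_j/K_j) — the zones act as resistances in series.
Σ(L/K) = 126/348 + 211/478 = 0.3621 + 0.4414 = 0.8035 d
K_eq = L_total / Σ(L/K) = 337 / 0.8035 = 419.4 m/d
q = K_eq · i = 419.4 × 0.0026 = 1.090 m/d (same in every zone)
Zone A: v = q/n = 1.090/0.30 = 3.635 m/d → t_A = 126/3.635 = 34.66 d
Zone B: v = q/n = 1.090/0.22 = 4.957 m/d → t_B = 211/4.957 = 42.57 d
Total t = 34.66 + 42.57 = 77.23 d

77.2 days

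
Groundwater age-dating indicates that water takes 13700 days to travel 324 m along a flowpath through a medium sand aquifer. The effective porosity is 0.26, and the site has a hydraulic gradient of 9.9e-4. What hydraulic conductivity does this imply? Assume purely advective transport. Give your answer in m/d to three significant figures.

6.21 m/d

v = L / t = 324 / 13700 = 0.02365 m/d
K = v · n / i = 0.02365 × 0.26 / 9.9e-4 = 6.21 m/d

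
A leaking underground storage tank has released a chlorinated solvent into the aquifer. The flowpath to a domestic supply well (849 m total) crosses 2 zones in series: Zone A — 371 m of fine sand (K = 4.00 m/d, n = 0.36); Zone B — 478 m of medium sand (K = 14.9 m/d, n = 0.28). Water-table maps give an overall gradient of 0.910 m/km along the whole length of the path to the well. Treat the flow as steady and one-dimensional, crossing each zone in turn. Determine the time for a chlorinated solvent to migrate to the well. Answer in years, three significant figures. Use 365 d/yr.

118 years

Steady 1-D flow in series ⇒ the Darcy flux q is identical in every zone and the zone head losses add (resistances L/K in series).
Σ(L/K) = 371/4.00 + 478/14.9 = 92.75 + 32.08 = 124.8 d
K_eq = L_total / Σ(L/K) = 849 / 124.8 = 6.801 m/d
q = K_eq · i = 6.801 × 9.1e-4 = 0.006189 m/d (same in every zone)
Zone A: v = q/n = 0.006189/0.36 = 0.01719 m/d → t_A = 371/0.01719 = 21580 d
Zone B: v = q/n = 0.006189/0.28 = 0.02210 m/d → t_B = 478/0.02210 = 21630 d
Total t = 21580 + 21630 = 43200 d
   = 43200 / 365 = 118 yr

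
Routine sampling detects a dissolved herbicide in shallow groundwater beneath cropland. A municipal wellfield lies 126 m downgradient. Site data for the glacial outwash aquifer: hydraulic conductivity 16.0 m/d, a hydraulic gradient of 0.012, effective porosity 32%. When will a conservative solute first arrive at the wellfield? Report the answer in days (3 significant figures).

210 days

Specific discharge q = 16.0 × 0.012 = 0.1920 m/d
Seepage velocity v = q / n = 0.1920 / 0.32 = 0.6000 m/d
t = L / v = 126 / 0.6000 = 210.0 d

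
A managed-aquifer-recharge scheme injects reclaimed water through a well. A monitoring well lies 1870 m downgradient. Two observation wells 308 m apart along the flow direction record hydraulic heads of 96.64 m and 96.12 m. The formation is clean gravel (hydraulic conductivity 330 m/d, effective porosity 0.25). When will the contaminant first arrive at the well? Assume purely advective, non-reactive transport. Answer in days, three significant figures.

839 days

Hydraulic gradient i = (96.64 − 96.12) / 308 = 0.52 / 308 = 0.001688
Specific discharge q = 330 × 0.001688 = 0.5571 m/d
v = Ki/n = 330·0.001688/0.25 = 2.229 m/d
t = L / v = 1870 / 2.229 = 839.1 d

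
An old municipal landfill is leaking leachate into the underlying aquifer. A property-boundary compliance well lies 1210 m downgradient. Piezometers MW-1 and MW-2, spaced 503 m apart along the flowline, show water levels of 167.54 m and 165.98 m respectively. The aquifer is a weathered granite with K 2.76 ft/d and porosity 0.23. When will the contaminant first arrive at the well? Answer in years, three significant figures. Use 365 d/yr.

Hydraulic gradient i = (167.54 − 165.98) / 503 = 1.56 / 503 = 0.003101
K = 2.76 ft/d × 0.3048 = 0.8412 m/d
Darcy flux q = K·i = 0.8412 × 0.003101 = 0.002609 m/d
v_s = q/n_e = 0.002609/0.23 = 0.01134 m/d
t = L / v = 1210 / 0.01134 = 106700 d
   = 106700 / 365 = 292 yr

292 years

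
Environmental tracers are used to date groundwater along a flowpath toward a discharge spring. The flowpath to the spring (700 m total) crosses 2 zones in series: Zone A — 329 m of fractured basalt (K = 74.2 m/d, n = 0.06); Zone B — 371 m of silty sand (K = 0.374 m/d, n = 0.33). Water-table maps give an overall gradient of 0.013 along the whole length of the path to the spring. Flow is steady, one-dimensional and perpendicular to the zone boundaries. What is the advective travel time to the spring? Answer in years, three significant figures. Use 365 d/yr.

42.6 years

For zones in series the flux q is common to all zones; the equivalent conductivity is the harmonic (thickness-weighted) mean, K_eq = L_total / Σ(L_j/K_j).
Σ(L/K) = 329/74.2 + 371/0.374 = 4.434 + 992.0 = 996.4 d
K_eq = L_total / Σ(L/K) = 700 / 996.4 = 0.7025 m/d
q = K_eq · i = 0.7025 × 0.013 = 0.009133 m/d (same in every zone)
Zone A: v = q/n = 0.009133/0.06 = 0.1522 m/d → t_A = 329/0.1522 = 2161 d
Zone B: v = q/n = 0.009133/0.33 = 0.02768 m/d → t_B = 371/0.02768 = 13410 d
Total t = 2161 + 13410 = 15570 d
   = 15570 / 365 = 42.6 yr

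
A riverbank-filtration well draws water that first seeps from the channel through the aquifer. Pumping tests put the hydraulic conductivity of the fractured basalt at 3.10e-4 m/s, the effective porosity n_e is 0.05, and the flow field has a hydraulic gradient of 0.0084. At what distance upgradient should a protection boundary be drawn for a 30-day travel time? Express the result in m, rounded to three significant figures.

135 m

K = 3.10e-4 m/s × 86400 s/d = 26.78 m/d
Darcy flux q = K·i = 26.78 × 0.0084 = 0.2250 m/d
Seepage velocity v = q / n = 0.2250 / 0.05 = 4.500 m/d
L = v × T = 4.500 × 30 = 135.0 m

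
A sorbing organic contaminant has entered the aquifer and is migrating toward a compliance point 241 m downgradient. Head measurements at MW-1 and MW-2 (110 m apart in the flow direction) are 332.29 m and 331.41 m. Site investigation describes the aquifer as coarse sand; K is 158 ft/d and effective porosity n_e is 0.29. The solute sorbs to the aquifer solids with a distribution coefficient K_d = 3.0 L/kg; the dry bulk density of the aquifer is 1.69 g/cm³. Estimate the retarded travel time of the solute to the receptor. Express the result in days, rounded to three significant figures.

Hydraulic gradient i = (332.29 − 331.41) / 110 = 0.88 / 110 = 0.008000
K = 158 ft/d × 0.3048 = 48.16 m/d
Specific discharge q = 48.16 × 0.008000 = 0.3853 m/d
Seepage velocity v = q / n = 0.3853 / 0.29 = 1.329 m/d
Retardation R = 1 + ρ_b·K_d/n = 1 + 1.69×3.0/0.29 = 18.48
Contaminant velocity v_c = v/R = 1.329/18.48 = 0.07188 m/d
t = L/v_c = 241/0.07188 = 3353 d

3350 days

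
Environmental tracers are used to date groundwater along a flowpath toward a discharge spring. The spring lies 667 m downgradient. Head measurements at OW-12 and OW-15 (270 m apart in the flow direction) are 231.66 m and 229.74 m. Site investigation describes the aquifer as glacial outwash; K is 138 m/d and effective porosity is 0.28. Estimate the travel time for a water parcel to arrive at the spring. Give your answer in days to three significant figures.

Hydraulic gradient i = (231.66 − 229.74) / 270 = 1.92 / 270 = 0.007111
Specific discharge q = 138 × 0.007111 = 0.9813 m/d
v_s = q/n_e = 0.9813/0.28 = 3.505 m/d
t = L / v = 667 / 3.505 = 190.3 d

190 days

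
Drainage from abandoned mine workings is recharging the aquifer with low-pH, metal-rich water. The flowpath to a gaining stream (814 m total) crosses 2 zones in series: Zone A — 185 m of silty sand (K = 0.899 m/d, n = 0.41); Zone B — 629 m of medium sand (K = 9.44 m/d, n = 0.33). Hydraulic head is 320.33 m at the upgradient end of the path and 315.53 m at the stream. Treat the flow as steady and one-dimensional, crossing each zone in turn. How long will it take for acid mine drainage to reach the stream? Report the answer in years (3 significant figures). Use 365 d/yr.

Total head drop ΔH = 320.33 − 315.53 = 4.80 m
Continuity: the same q passes through each zone, so ΔH = q·Σ(L_j/K_j) — the zones act as resistances in series.
Σ(L/K) = 185/0.899 + 629/9.44 = 205.8 + 66.63 = 272.4 d
q = ΔH / Σ(L/K) = 4.80 / 272.4 = 0.01762 m/d (same in every zone)
Zone A: v = q/n = 0.01762/0.41 = 0.04298 m/d → t_A = 185/0.04298 = 4305 d
Zone B: v = q/n = 0.01762/0.33 = 0.05339 m/d → t_B = 629/0.05339 = 11780 d
Total t = 4305 + 11780 = 16090 d
   = 16090 / 365 = 44.1 yr

44.1 years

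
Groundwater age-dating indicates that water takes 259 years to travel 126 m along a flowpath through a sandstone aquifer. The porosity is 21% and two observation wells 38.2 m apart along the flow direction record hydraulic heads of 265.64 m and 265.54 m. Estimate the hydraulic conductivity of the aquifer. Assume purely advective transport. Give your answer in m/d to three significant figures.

0.107 m/d

Hydraulic gradient i = (265.64 − 265.54) / 38.2 = 0.10 / 38.2 = 0.002618
t = 259 years = 94540 d
v = L / t = 126 / 94540 = 0.001333 m/d
K = v · n / i = 0.001333 × 0.21 / 0.002618 = 0.107 m/d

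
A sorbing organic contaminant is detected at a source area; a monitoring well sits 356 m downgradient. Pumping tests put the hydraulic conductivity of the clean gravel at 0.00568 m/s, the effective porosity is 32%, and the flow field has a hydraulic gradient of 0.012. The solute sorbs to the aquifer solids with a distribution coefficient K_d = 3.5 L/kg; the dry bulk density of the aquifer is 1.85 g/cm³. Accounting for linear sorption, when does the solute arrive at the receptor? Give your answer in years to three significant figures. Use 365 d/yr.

1.13 years

K = 0.00568 m/s × 86400 s/d = 490.8 m/d
q = Ki = 490.8 × 0.012 = 5.889 m/d
Seepage velocity v = q / n = 5.889 / 0.32 = 18.40 m/d
Retardation R = 1 + ρ_b·K_d/n = 1 + 1.85×3.5/0.32 = 21.23
Contaminant velocity v_c = v/R = 18.40/21.23 = 0.8667 m/d
t = L/v_c = 356/0.8667 = 410.8 d
   = 410.8/365 = 1.13 yr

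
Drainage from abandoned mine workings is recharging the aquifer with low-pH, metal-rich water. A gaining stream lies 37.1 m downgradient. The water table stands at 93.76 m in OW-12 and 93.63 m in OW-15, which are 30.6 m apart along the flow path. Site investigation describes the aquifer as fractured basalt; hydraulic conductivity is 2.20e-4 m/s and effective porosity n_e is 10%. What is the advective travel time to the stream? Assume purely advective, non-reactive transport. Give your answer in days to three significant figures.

45.9 days

Hydraulic gradient i = (93.76 − 93.63) / 30.6 = 0.13 / 30.6 = 0.004248
K = 2.20e-4 m/s × 86400 s/d = 19.01 m/d
Darcy flux q = K·i = 19.01 × 0.004248 = 0.08075 m/d
v_s = q/n_e = 0.08075/0.10 = 0.8075 m/d
t = L / v = 37.1 / 0.8075 = 45.94 d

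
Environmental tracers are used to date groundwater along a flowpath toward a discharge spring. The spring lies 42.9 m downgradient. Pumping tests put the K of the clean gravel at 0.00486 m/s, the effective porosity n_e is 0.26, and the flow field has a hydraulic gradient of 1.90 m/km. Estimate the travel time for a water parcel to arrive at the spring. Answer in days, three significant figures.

14.0 days

K = 0.00486 m/s × 86400 s/d = 419.9 m/d
Specific discharge q = 419.9 × 0.0019 = 0.7978 m/d
v = Ki/n = 419.9·0.0019/0.26 = 3.069 m/d
t = L / v = 42.9 / 3.069 = 13.98 d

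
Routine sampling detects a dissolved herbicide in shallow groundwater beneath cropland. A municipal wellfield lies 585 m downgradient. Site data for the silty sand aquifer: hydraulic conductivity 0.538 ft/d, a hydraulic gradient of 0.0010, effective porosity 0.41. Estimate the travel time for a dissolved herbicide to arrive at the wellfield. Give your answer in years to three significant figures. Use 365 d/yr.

K = 0.538 ft/d × 0.3048 = 0.1640 m/d
q = Ki = 0.1640 × 0.0010 = 1.640e-4 m/d
v = Ki/n = 0.1640·0.0010/0.41 = 4.000e-4 m/d
t = L / v = 585 / 4.000e-4 = 1.463e6 d
   = 1.463e6 / 365 = 4010 yr

4010 years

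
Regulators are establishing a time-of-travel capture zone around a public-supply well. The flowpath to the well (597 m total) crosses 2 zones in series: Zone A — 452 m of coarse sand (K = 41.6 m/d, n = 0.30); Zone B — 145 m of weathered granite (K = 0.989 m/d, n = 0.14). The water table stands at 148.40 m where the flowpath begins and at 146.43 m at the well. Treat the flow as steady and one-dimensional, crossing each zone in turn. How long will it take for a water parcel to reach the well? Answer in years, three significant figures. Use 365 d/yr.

34.1 years

Total head drop ΔH = 148.40 − 146.43 = 1.97 m
Continuity: the same q passes through each zone, so ΔH = q·Σ(L_j/K_j) — the zones act as resistances in series.
Σ(L/K) = 452/41.6 + 145/0.989 = 10.87 + 146.6 = 157.5 d
q = ΔH / Σ(L/K) = 1.97 / 157.5 = 0.01251 m/d (same in every zone)
Zone A: v = q/n = 0.01251/0.30 = 0.04170 m/d → t_A = 452/0.04170 = 10840 d
Zone B: v = q/n = 0.01251/0.14 = 0.08935 m/d → t_B = 145/0.08935 = 1623 d
Total t = 10840 + 1623 = 12460 d
   = 12460 / 365 = 34.1 yr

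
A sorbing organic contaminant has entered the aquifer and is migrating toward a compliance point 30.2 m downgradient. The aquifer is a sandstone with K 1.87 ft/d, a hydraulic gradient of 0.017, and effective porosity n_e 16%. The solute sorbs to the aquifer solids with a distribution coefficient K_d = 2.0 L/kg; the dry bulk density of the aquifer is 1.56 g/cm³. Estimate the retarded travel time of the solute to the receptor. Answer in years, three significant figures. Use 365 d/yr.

28.0 years

K = 1.87 ft/d × 0.3048 = 0.5700 m/d
q = Ki = 0.5700 × 0.017 = 0.009690 m/d
Average linear velocity = 0.009690 / 0.16 = 0.06056 m/d
Retardation R = 1 + ρ_b·K_d/n = 1 + 1.56×2.0/0.16 = 20.50
Contaminant velocity v_c = v/R = 0.06056/20.50 = 0.002954 m/d
t = L/v_c = 30.2/0.002954 = 10220 d
   = 10220/365 = 28.0 yr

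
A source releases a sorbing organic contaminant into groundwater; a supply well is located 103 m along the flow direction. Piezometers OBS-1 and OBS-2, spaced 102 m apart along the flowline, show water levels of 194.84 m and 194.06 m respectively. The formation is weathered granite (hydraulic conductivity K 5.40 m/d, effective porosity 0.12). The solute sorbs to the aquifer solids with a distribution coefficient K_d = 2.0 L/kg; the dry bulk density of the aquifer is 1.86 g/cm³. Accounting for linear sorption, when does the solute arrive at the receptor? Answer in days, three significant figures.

Hydraulic gradient i = (194.84 − 194.06) / 102 = 0.78 / 102 = 0.007647
Specific discharge q = 5.40 × 0.007647 = 0.04129 m/d
Average linear velocity = 0.04129 / 0.12 = 0.3441 m/d
Retardation R = 1 + ρ_b·K_d/n = 1 + 1.86×2.0/0.12 = 32.00
Contaminant velocity v_c = v/R = 0.3441/32.00 = 0.01075 m/d
t = L/v_c = 103/0.01075 = 9578 d

9580 days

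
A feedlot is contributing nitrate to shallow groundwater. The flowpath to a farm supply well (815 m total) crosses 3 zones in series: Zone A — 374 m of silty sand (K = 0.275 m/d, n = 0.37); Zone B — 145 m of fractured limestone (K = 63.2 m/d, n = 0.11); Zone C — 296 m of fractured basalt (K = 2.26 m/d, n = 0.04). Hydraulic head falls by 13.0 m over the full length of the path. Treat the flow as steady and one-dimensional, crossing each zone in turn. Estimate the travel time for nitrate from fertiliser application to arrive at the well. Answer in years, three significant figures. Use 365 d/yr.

Steady 1-D flow in series ⇒ the Darcy flux q is identical in every zone and the zone head losses add (resistances L/K in series).
Σ(L/K) = 374/0.275 + 145/63.2 + 296/2.26 = 1360 + 2.294 + 131.0 = 1493 d
q = ΔH / Σ(L/K) = 13.0 / 1493 = 0.008706 m/d (same in every zone)
Zone A: v = q/n = 0.008706/0.37 = 0.02353 m/d → t_A = 374/0.02353 = 15900 d
Zone B: v = q/n = 0.008706/0.11 = 0.07914 m/d → t_B = 145/0.07914 = 1832 d
Zone C: v = q/n = 0.008706/0.04 = 0.2176 m/d → t_C = 296/0.2176 = 1360 d
Total t = 15900 + 1832 + 1360 = 19090 d
   = 19090 / 365 = 52.3 yr

52.3 years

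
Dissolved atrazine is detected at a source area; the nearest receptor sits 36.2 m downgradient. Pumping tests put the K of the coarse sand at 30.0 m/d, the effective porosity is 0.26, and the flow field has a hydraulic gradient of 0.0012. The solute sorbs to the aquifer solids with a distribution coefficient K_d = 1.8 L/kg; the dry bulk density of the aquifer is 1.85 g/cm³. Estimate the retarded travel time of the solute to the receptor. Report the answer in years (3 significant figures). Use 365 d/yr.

9.89 years

Specific discharge q = 30.0 × 0.0012 = 0.03600 m/d
Average linear velocity = 0.03600 / 0.26 = 0.1385 m/d
Retardation R = 1 + ρ_b·K_d/n = 1 + 1.85×1.8/0.26 = 13.81
Contaminant velocity v_c = v/R = 0.1385/13.81 = 0.01003 m/d
t = L/v_c = 36.2/0.01003 = 3610 d
   = 3610/365 = 9.89 yr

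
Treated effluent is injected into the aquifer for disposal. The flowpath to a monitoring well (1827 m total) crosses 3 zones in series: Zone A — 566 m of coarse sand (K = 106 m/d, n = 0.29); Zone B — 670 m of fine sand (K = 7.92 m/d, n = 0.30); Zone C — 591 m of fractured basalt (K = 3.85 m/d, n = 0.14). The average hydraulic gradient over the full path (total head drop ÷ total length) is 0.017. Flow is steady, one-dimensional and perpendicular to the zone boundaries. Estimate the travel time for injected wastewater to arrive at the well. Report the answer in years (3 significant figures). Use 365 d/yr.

9.62 years

For zones in series the flux q is common to all zones; the equivalent conductivity is the harmonic (thickness-weighted) mean, K_eq = L_total / Σ(L_j/K_j).
Σ(L/K) = 566/106 + 670/7.92 + 591/3.85 = 5.340 + 84.60 + 153.5 = 243.4 d
K_eq = L_total / Σ(L/K) = 1827 / 243.4 = 7.505 m/d
q = K_eq · i = 7.505 × 0.017 = 0.1276 m/d (same in every zone)
Zone A: v = q/n = 0.1276/0.29 = 0.4399 m/d → t_A = 566/0.4399 = 1287 d
Zone B: v = q/n = 0.1276/0.30 = 0.4253 m/d → t_B = 670/0.4253 = 1575 d
Zone C: v = q/n = 0.1276/0.14 = 0.9113 m/d → t_C = 591/0.9113 = 648.5 d
Total t = 1287 + 1575 + 648.5 = 3511 d
   = 3511 / 365 = 9.62 yr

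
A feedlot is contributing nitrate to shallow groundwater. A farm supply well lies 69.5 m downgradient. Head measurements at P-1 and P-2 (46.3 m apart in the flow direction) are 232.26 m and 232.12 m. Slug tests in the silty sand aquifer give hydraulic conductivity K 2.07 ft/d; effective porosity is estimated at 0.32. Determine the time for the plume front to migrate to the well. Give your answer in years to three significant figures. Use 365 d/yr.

31.9 years

Hydraulic gradient i = (232.26 − 232.12) / 46.3 = 0.14 / 46.3 = 0.003024
K = 2.07 ft/d × 0.3048 = 0.6309 m/d
Darcy flux q = K·i = 0.6309 × 0.003024 = 0.001908 m/d
v_s = q/n_e = 0.001908/0.32 = 0.005962 m/d
t = L / v = 69.5 / 0.005962 = 11660 d
   = 11660 / 365 = 31.9 yr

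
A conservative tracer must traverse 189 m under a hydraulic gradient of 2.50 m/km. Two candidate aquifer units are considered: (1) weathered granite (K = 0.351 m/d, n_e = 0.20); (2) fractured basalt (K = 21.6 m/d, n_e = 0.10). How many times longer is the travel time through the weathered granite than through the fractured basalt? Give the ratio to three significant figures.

123

Unit 1 (weathered granite): v = 0.351×0.0025/0.20 = 0.004387 m/d, t = 189/0.004387 = 43080 d
Unit 2 (fractured basalt): v = 21.6×0.0025/0.10 = 0.5400 m/d, t = 189/0.5400 = 350.0 d
t(weathered granite) / t(fractured basalt) = 43080/350.0 = 123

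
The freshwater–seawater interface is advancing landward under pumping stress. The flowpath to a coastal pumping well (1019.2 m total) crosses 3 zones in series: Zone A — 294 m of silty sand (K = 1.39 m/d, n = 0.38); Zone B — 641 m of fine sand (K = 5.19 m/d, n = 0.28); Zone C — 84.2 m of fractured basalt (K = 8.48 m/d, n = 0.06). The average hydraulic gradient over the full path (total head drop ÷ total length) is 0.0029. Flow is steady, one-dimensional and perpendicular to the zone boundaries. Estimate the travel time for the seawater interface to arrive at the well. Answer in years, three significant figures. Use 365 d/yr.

94.7 years

Continuity: the same q passes through each zone, so ΔH = q·Σ(L_j/K_j) — the zones act as resistances in series.
Σ(L/K) = 294/1.39 + 641/5.19 + 84.2/8.48 = 211.5 + 123.5 + 9.929 = 344.9 d
K_eq = L_total / Σ(L/K) = 1019.2 / 344.9 = 2.955 m/d
q = K_eq · i = 2.955 × 0.0029 = 0.008569 m/d (same in every zone)
Zone A: v = q/n = 0.008569/0.38 = 0.02255 m/d → t_A = 294/0.02255 = 13040 d
Zone B: v = q/n = 0.008569/0.28 = 0.03060 m/d → t_B = 641/0.03060 = 20950 d
Zone C: v = q/n = 0.008569/0.06 = 0.1428 m/d → t_C = 84.2/0.1428 = 589.6 d
Total t = 13040 + 20950 + 589.6 = 34570 d
   = 34570 / 365 = 94.7 yr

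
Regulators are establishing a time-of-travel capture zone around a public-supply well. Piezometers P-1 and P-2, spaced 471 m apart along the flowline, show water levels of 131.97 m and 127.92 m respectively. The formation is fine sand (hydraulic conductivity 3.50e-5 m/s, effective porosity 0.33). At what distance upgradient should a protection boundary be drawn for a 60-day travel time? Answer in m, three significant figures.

Hydraulic gradient i = (131.97 − 127.92) / 471 = 4.05 / 471 = 0.008599
K = 3.50e-5 m/s × 86400 s/d = 3.024 m/d
q = Ki = 3.024 × 0.008599 = 0.02600 m/d
Seepage velocity v = q / n = 0.02600 / 0.33 = 0.07880 m/d
L = v × T = 0.07880 × 60 = 4.728 m

4.73 m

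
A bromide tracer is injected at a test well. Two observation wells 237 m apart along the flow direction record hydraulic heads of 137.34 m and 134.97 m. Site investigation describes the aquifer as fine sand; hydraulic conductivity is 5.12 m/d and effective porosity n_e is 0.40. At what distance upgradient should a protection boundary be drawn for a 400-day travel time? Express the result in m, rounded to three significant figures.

51.2 m

Hydraulic gradient i = (137.34 − 134.97) / 237 = 2.37 / 237 = 0.01000
Specific discharge q = 5.12 × 0.01000 = 0.05120 m/d
Seepage velocity v = q / n = 0.05120 / 0.40 = 0.1280 m/d
L = v × T = 0.1280 × 400 = 51.20 m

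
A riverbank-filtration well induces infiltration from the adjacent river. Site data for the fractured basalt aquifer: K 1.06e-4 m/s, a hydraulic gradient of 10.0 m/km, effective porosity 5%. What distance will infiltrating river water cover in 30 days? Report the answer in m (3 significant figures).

K = 1.06e-4 m/s × 86400 s/d = 9.158 m/d
Specific discharge q = 9.158 × 0.010 = 0.09158 m/d
Average linear velocity = 0.09158 / 0.05 = 1.832 m/d
L = v × T = 1.832 × 30 = 54.95 m

55.0 m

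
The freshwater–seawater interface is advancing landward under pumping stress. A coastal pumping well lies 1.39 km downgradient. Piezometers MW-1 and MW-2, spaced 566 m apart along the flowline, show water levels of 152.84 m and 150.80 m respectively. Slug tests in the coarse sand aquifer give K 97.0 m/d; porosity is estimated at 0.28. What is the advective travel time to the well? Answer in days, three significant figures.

1110 days

Hydraulic gradient i = (152.84 − 150.80) / 566 = 2.04 / 566 = 0.003604
Darcy flux q = K·i = 97.0 × 0.003604 = 0.3496 m/d
Average linear velocity = 0.3496 / 0.28 = 1.249 m/d
L = 1.39 km = 1390 m
t = L / v = 1390 / 1.249 = 1113 d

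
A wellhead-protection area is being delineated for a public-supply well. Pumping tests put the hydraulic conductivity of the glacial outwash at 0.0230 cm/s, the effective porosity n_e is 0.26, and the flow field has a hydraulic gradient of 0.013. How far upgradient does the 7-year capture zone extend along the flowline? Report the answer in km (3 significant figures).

K = 0.0230 cm/s × 864 = 19.87 m/d
q = Ki = 19.87 × 0.013 = 0.2583 m/d
v_s = q/n_e = 0.2583/0.26 = 0.9936 m/d
T = 7 yr × 365 = 2555 d
L = v × T = 0.9936 × 2555 = 2539 m
   = 2.54 km

2.54 km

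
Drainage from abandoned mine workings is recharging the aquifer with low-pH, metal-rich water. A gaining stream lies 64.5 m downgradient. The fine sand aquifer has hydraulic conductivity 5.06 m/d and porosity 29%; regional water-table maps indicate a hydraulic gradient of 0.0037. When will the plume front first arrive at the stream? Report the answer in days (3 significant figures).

Darcy flux q = K·i = 5.06 × 0.0037 = 0.01872 m/d
v = Ki/n = 5.06·0.0037/0.29 = 0.06456 m/d
t = L / v = 64.5 / 0.06456 = 999.1 d

999 days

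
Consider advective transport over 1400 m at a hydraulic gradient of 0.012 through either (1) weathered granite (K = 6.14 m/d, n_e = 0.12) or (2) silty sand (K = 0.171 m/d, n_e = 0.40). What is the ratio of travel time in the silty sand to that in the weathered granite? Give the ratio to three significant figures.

120

Unit 1 (weathered granite): v = 6.14×0.012/0.12 = 0.6140 m/d, t = 1400/0.6140 = 2280 d
Unit 2 (silty sand): v = 0.171×0.012/0.40 = 0.005130 m/d, t = 1400/0.005130 = 272900 d
t(silty sand) / t(weathered granite) = 272900/2280 = 120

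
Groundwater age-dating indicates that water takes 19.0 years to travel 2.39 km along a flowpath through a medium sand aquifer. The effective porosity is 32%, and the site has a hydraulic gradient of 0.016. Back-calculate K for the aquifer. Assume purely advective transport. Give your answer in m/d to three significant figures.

6.89 m/d

t = 19.0 years = 6935 d
L = 2.39 km = 2390 m
v = L / t = 2390 / 6935 = 0.3446 m/d
K = v · n / i = 0.3446 × 0.32 / 0.016 = 6.89 m/d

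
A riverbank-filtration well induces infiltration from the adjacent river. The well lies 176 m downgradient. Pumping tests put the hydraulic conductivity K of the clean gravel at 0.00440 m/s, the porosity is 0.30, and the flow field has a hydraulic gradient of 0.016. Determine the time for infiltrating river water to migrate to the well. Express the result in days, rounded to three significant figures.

8.68 days

K = 0.00440 m/s × 86400 s/d = 380.2 m/d
q = Ki = 380.2 × 0.016 = 6.083 m/d
v = Ki/n = 380.2·0.016/0.30 = 20.28 m/d
t = L / v = 176 / 20.28 = 8.681 d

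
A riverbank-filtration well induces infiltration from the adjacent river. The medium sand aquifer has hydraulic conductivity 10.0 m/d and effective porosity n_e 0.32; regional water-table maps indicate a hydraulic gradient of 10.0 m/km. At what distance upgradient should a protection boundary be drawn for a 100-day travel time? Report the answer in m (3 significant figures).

31.3 m

q = Ki = 10.0 × 0.010 = 0.1000 m/d
Average linear velocity = 0.1000 / 0.32 = 0.3125 m/d
L = v × T = 0.3125 × 100 = 31.25 m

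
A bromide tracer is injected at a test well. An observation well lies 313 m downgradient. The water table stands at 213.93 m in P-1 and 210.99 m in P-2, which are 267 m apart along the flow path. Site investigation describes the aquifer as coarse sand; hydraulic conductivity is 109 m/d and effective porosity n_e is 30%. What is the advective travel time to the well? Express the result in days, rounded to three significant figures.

Hydraulic gradient i = (213.93 − 210.99) / 267 = 2.94 / 267 = 0.01101
Specific discharge q = 109 × 0.01101 = 1.200 m/d
Seepage velocity v = q / n = 1.200 / 0.30 = 4.001 m/d
t = L / v = 313 / 4.001 = 78.24 d

78.2 days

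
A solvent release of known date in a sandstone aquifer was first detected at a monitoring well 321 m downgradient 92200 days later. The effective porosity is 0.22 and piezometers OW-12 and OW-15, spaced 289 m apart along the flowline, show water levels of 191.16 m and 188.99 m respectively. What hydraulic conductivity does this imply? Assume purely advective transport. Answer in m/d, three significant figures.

Hydraulic gradient i = (191.16 − 188.99) / 289 = 2.17 / 289 = 0.007509
v = L / t = 321 / 92200 = 0.003482 m/d
K = v · n / i = 0.003482 × 0.22 / 0.007509 = 0.102 m/d

0.102 m/d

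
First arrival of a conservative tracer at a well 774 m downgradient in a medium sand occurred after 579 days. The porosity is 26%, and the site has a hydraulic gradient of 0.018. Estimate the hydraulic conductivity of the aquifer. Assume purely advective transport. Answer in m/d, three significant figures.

19.3 m/d

v = L / t = 774 / 579 = 1.337 m/d
K = v · n / i = 1.337 × 0.26 / 0.018 = 19.3 m/d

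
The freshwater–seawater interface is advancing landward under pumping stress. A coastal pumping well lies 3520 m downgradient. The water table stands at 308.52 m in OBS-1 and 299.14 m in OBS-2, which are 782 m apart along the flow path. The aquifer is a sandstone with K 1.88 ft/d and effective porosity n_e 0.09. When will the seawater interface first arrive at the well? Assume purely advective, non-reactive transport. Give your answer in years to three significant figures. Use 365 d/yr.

Hydraulic gradient i = (308.52 − 299.14) / 782 = 9.38 / 782 = 0.01199
K = 1.88 ft/d × 0.3048 = 0.5730 m/d
Specific discharge q = 0.5730 × 0.01199 = 0.006873 m/d
v = Ki/n = 0.5730·0.01199/0.09 = 0.07637 m/d
t = L / v = 3520 / 0.07637 = 46090 d
   = 46090 / 365 = 126 yr

126 years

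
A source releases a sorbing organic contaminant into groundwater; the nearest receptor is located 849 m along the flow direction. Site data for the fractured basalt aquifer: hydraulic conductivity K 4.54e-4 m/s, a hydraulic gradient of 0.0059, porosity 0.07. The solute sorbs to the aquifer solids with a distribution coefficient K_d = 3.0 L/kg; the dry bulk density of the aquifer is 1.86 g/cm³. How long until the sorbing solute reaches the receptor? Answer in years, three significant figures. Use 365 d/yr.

56.8 years

K = 4.54e-4 m/s × 86400 s/d = 39.23 m/d
Darcy flux q = K·i = 39.23 × 0.0059 = 0.2314 m/d
v_s = q/n_e = 0.2314/0.07 = 3.306 m/d
Retardation R = 1 + ρ_b·K_d/n = 1 + 1.86×3.0/0.07 = 80.71
Contaminant velocity v_c = v/R = 3.306/80.71 = 0.04096 m/d
t = L/v_c = 849/0.04096 = 20730 d
   = 20730/365 = 56.8 yr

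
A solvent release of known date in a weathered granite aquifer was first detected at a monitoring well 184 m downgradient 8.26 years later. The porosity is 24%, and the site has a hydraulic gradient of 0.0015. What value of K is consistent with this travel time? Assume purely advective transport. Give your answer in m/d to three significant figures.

9.76 m/d

t = 8.26 years = 3015 d
v = L / t = 184 / 3015 = 0.06103 m/d
K = v · n / i = 0.06103 × 0.24 / 0.0015 = 9.76 m/d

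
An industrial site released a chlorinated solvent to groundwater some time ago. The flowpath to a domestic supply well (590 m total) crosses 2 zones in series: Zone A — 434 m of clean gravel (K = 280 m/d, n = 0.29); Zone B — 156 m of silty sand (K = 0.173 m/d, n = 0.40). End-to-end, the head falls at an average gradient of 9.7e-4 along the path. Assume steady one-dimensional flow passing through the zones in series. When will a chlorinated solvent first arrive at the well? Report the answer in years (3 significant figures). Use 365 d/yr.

814 years

For zones in series the flux q is common to all zones; the equivalent conductivity is the harmonic (thickness-weighted) mean, K_eq = L_total / Σ(L_j/K_j).
Σ(L/K) = 434/280 + 156/0.173 = 1.550 + 901.7 = 903.3 d
K_eq = L_total / Σ(L/K) = 590 / 903.3 = 0.6532 m/d
q = K_eq · i = 0.6532 × 9.7e-4 = 6.336e-4 m/d (same in every zone)
Zone A: v = q/n = 6.336e-4/0.29 = 0.002185 m/d → t_A = 434/0.002185 = 198600 d
Zone B: v = q/n = 6.336e-4/0.40 = 0.001584 m/d → t_B = 156/0.001584 = 98490 d
Total t = 198600 + 98490 = 297100 d
   = 297100 / 365 = 814 yr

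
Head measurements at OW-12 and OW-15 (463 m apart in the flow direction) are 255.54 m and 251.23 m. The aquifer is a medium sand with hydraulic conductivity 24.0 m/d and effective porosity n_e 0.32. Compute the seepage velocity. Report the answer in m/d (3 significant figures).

Hydraulic gradient i = (255.54 − 251.23) / 463 = 4.31 / 463 = 0.009309
q = Ki = 24.0 × 0.009309 = 0.2234 m/d
Average linear velocity = 0.2234 / 0.32 = 0.6982 m/d

0.698 m/d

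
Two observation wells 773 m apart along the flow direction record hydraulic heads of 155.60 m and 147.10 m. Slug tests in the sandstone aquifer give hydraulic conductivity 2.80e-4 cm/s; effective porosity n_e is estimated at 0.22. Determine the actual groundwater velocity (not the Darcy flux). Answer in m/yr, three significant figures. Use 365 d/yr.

Hydraulic gradient i = (155.60 − 147.10) / 773 = 8.50 / 773 = 0.01100
K = 2.80e-4 cm/s × 864 = 0.2419 m/d
q = Ki = 0.2419 × 0.01100 = 0.002660 m/d
Seepage velocity v = q / n = 0.002660 / 0.22 = 0.01209 m/d
   = 0.01209 × 365 = 4.41 m/yr

4.41 m/yr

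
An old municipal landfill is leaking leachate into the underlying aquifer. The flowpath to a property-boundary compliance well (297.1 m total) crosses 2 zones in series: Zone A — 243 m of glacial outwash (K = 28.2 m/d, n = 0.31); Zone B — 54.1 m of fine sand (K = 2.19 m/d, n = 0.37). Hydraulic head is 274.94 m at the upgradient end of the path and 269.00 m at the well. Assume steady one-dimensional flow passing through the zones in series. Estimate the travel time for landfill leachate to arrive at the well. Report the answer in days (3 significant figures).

535 days

Total head drop ΔH = 274.94 − 269.00 = 5.94 m
Continuity: the same q passes through each zone, so ΔH = q·Σ(L_j/K_j) — the zones act as resistances in series.
Σ(L/K) = 243/28.2 + 54.1/2.19 = 8.617 + 24.70 = 33.32 d
q = ΔH / Σ(L/K) = 5.94 / 33.32 = 0.1783 m/d (same in every zone)
Zone A: v = q/n = 0.1783/0.31 = 0.5751 m/d → t_A = 243/0.5751 = 422.6 d
Zone B: v = q/n = 0.1783/0.37 = 0.4818 m/d → t_B = 54.1/0.4818 = 112.3 d
Total t = 422.6 + 112.3 = 534.8 d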